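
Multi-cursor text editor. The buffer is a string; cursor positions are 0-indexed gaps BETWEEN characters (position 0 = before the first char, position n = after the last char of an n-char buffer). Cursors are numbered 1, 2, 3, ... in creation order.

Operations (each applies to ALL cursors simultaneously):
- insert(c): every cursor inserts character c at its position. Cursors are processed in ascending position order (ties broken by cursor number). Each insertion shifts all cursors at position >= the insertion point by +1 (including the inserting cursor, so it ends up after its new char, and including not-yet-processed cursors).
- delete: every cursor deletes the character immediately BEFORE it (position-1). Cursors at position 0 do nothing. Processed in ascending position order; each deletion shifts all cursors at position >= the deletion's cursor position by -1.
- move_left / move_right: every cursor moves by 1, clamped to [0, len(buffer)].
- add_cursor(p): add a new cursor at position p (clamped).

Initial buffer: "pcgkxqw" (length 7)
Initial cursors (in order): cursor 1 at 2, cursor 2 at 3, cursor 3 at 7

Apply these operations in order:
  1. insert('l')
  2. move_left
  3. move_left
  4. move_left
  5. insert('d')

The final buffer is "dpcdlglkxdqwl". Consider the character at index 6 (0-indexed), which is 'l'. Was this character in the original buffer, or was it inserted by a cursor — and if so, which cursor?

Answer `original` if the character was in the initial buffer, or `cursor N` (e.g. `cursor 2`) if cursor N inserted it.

Answer: cursor 2

Derivation:
After op 1 (insert('l')): buffer="pclglkxqwl" (len 10), cursors c1@3 c2@5 c3@10, authorship ..1.2....3
After op 2 (move_left): buffer="pclglkxqwl" (len 10), cursors c1@2 c2@4 c3@9, authorship ..1.2....3
After op 3 (move_left): buffer="pclglkxqwl" (len 10), cursors c1@1 c2@3 c3@8, authorship ..1.2....3
After op 4 (move_left): buffer="pclglkxqwl" (len 10), cursors c1@0 c2@2 c3@7, authorship ..1.2....3
After op 5 (insert('d')): buffer="dpcdlglkxdqwl" (len 13), cursors c1@1 c2@4 c3@10, authorship 1..21.2..3..3
Authorship (.=original, N=cursor N): 1 . . 2 1 . 2 . . 3 . . 3
Index 6: author = 2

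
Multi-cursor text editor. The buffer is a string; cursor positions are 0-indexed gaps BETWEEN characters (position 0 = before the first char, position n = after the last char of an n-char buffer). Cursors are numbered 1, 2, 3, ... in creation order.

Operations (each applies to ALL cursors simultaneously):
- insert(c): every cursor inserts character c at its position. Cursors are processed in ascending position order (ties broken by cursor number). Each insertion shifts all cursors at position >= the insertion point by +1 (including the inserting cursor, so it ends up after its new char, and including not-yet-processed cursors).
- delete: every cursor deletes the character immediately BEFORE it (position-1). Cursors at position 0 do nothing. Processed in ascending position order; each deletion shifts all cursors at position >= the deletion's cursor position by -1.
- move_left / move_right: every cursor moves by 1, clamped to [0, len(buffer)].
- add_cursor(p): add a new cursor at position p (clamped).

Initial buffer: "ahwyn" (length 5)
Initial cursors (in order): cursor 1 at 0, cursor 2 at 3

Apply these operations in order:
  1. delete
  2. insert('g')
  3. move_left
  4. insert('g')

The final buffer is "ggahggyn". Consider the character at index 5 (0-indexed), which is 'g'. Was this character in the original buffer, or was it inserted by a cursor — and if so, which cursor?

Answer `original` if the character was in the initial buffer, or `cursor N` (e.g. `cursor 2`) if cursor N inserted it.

After op 1 (delete): buffer="ahyn" (len 4), cursors c1@0 c2@2, authorship ....
After op 2 (insert('g')): buffer="gahgyn" (len 6), cursors c1@1 c2@4, authorship 1..2..
After op 3 (move_left): buffer="gahgyn" (len 6), cursors c1@0 c2@3, authorship 1..2..
After op 4 (insert('g')): buffer="ggahggyn" (len 8), cursors c1@1 c2@5, authorship 11..22..
Authorship (.=original, N=cursor N): 1 1 . . 2 2 . .
Index 5: author = 2

Answer: cursor 2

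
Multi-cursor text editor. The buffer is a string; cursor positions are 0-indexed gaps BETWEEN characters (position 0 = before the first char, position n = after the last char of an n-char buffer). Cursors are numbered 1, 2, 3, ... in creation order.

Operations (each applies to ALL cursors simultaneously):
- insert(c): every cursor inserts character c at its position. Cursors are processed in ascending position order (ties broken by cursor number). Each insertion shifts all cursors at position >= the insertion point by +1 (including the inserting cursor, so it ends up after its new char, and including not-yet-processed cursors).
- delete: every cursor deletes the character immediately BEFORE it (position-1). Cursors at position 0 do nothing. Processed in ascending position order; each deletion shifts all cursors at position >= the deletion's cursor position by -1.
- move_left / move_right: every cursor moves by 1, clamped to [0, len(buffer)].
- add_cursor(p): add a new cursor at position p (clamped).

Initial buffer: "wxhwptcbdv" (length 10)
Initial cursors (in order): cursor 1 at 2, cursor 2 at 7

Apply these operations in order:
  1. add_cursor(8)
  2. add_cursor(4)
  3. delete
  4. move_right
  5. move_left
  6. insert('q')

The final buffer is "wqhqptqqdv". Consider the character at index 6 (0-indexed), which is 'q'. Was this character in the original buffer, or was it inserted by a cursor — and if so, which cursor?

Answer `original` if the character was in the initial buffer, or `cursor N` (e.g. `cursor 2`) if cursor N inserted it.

After op 1 (add_cursor(8)): buffer="wxhwptcbdv" (len 10), cursors c1@2 c2@7 c3@8, authorship ..........
After op 2 (add_cursor(4)): buffer="wxhwptcbdv" (len 10), cursors c1@2 c4@4 c2@7 c3@8, authorship ..........
After op 3 (delete): buffer="whptdv" (len 6), cursors c1@1 c4@2 c2@4 c3@4, authorship ......
After op 4 (move_right): buffer="whptdv" (len 6), cursors c1@2 c4@3 c2@5 c3@5, authorship ......
After op 5 (move_left): buffer="whptdv" (len 6), cursors c1@1 c4@2 c2@4 c3@4, authorship ......
After op 6 (insert('q')): buffer="wqhqptqqdv" (len 10), cursors c1@2 c4@4 c2@8 c3@8, authorship .1.4..23..
Authorship (.=original, N=cursor N): . 1 . 4 . . 2 3 . .
Index 6: author = 2

Answer: cursor 2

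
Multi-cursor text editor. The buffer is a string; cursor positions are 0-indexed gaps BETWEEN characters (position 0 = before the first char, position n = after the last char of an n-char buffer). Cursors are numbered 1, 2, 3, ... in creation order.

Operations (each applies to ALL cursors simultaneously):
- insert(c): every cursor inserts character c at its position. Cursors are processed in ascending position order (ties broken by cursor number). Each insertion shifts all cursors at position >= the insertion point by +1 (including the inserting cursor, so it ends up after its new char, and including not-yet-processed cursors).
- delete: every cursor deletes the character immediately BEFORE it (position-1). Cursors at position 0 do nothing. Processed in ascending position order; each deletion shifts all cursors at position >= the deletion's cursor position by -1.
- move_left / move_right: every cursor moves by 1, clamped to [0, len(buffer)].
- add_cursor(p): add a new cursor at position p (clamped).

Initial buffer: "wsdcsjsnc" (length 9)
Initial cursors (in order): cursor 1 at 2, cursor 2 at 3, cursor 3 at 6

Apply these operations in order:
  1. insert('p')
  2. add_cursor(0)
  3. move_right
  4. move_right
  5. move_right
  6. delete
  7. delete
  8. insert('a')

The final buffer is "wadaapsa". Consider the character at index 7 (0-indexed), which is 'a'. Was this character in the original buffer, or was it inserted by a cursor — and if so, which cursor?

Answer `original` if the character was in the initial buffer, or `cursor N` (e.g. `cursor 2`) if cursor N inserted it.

Answer: cursor 3

Derivation:
After op 1 (insert('p')): buffer="wspdpcsjpsnc" (len 12), cursors c1@3 c2@5 c3@9, authorship ..1.2...3...
After op 2 (add_cursor(0)): buffer="wspdpcsjpsnc" (len 12), cursors c4@0 c1@3 c2@5 c3@9, authorship ..1.2...3...
After op 3 (move_right): buffer="wspdpcsjpsnc" (len 12), cursors c4@1 c1@4 c2@6 c3@10, authorship ..1.2...3...
After op 4 (move_right): buffer="wspdpcsjpsnc" (len 12), cursors c4@2 c1@5 c2@7 c3@11, authorship ..1.2...3...
After op 5 (move_right): buffer="wspdpcsjpsnc" (len 12), cursors c4@3 c1@6 c2@8 c3@12, authorship ..1.2...3...
After op 6 (delete): buffer="wsdpspsn" (len 8), cursors c4@2 c1@4 c2@5 c3@8, authorship ...2.3..
After op 7 (delete): buffer="wdps" (len 4), cursors c4@1 c1@2 c2@2 c3@4, authorship ..3.
After op 8 (insert('a')): buffer="wadaapsa" (len 8), cursors c4@2 c1@5 c2@5 c3@8, authorship .4.123.3
Authorship (.=original, N=cursor N): . 4 . 1 2 3 . 3
Index 7: author = 3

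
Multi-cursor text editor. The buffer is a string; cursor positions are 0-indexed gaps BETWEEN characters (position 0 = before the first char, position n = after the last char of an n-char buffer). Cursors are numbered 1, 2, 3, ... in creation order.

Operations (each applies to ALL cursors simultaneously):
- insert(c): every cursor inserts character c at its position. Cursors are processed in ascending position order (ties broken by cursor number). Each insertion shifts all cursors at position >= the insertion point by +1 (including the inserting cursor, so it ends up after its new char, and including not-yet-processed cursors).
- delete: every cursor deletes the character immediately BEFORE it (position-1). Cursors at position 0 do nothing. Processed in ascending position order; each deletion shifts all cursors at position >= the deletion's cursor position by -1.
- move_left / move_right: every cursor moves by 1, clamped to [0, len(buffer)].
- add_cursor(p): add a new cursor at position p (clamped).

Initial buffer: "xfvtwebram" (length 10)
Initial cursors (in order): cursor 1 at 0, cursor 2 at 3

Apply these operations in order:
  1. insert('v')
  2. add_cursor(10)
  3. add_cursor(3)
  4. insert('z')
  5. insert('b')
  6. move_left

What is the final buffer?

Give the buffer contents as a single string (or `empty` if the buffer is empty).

Answer: vzbxfzbvvzbtwebrzbam

Derivation:
After op 1 (insert('v')): buffer="vxfvvtwebram" (len 12), cursors c1@1 c2@5, authorship 1...2.......
After op 2 (add_cursor(10)): buffer="vxfvvtwebram" (len 12), cursors c1@1 c2@5 c3@10, authorship 1...2.......
After op 3 (add_cursor(3)): buffer="vxfvvtwebram" (len 12), cursors c1@1 c4@3 c2@5 c3@10, authorship 1...2.......
After op 4 (insert('z')): buffer="vzxfzvvztwebrzam" (len 16), cursors c1@2 c4@5 c2@8 c3@14, authorship 11..4.22.....3..
After op 5 (insert('b')): buffer="vzbxfzbvvzbtwebrzbam" (len 20), cursors c1@3 c4@7 c2@11 c3@18, authorship 111..44.222.....33..
After op 6 (move_left): buffer="vzbxfzbvvzbtwebrzbam" (len 20), cursors c1@2 c4@6 c2@10 c3@17, authorship 111..44.222.....33..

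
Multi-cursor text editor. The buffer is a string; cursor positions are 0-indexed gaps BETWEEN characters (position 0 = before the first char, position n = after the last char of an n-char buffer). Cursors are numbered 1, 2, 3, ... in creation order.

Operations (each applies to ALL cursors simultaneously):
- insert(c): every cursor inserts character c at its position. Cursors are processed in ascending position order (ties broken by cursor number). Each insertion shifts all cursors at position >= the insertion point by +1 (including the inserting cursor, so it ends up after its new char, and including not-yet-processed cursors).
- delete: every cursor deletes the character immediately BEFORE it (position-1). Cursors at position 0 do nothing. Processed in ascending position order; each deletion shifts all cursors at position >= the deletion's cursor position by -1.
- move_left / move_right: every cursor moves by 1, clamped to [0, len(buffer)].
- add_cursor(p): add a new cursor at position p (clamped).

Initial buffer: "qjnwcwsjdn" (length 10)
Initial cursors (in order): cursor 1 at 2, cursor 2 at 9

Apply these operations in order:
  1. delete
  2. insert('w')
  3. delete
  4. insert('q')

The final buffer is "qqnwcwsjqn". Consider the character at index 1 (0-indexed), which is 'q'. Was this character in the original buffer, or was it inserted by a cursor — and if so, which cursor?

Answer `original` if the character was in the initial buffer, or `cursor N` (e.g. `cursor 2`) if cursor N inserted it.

Answer: cursor 1

Derivation:
After op 1 (delete): buffer="qnwcwsjn" (len 8), cursors c1@1 c2@7, authorship ........
After op 2 (insert('w')): buffer="qwnwcwsjwn" (len 10), cursors c1@2 c2@9, authorship .1......2.
After op 3 (delete): buffer="qnwcwsjn" (len 8), cursors c1@1 c2@7, authorship ........
After op 4 (insert('q')): buffer="qqnwcwsjqn" (len 10), cursors c1@2 c2@9, authorship .1......2.
Authorship (.=original, N=cursor N): . 1 . . . . . . 2 .
Index 1: author = 1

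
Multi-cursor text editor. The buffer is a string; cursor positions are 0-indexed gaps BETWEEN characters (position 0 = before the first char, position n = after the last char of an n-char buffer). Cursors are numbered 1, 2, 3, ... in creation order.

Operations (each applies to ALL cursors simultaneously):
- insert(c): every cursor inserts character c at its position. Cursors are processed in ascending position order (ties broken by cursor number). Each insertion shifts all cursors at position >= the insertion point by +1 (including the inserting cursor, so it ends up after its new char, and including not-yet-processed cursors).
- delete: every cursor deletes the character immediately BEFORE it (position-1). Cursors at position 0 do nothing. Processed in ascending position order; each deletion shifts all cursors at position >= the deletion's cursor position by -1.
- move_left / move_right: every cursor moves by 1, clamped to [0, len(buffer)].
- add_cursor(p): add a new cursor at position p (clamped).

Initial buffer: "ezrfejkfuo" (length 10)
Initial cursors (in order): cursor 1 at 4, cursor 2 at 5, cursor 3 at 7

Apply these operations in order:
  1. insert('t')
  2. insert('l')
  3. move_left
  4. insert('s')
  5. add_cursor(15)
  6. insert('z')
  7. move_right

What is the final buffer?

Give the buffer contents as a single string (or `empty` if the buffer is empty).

After op 1 (insert('t')): buffer="ezrftetjktfuo" (len 13), cursors c1@5 c2@7 c3@10, authorship ....1.2..3...
After op 2 (insert('l')): buffer="ezrftletljktlfuo" (len 16), cursors c1@6 c2@9 c3@13, authorship ....11.22..33...
After op 3 (move_left): buffer="ezrftletljktlfuo" (len 16), cursors c1@5 c2@8 c3@12, authorship ....11.22..33...
After op 4 (insert('s')): buffer="ezrftsletsljktslfuo" (len 19), cursors c1@6 c2@10 c3@15, authorship ....111.222..333...
After op 5 (add_cursor(15)): buffer="ezrftsletsljktslfuo" (len 19), cursors c1@6 c2@10 c3@15 c4@15, authorship ....111.222..333...
After op 6 (insert('z')): buffer="ezrftszletszljktszzlfuo" (len 23), cursors c1@7 c2@12 c3@19 c4@19, authorship ....1111.2222..33343...
After op 7 (move_right): buffer="ezrftszletszljktszzlfuo" (len 23), cursors c1@8 c2@13 c3@20 c4@20, authorship ....1111.2222..33343...

Answer: ezrftszletszljktszzlfuo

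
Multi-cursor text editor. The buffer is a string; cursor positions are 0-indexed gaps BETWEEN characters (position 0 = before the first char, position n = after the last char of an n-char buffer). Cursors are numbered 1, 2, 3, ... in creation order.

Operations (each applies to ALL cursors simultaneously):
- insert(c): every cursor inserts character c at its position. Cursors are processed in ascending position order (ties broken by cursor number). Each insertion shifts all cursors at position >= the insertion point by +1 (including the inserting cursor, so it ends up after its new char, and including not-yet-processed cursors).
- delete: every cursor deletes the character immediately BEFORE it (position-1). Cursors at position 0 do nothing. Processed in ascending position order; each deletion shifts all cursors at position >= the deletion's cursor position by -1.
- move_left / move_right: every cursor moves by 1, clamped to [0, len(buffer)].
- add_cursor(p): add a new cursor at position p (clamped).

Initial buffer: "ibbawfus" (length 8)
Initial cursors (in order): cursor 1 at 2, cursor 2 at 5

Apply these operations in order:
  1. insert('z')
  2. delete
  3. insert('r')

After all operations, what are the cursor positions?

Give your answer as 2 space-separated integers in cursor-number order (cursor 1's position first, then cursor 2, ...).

Answer: 3 7

Derivation:
After op 1 (insert('z')): buffer="ibzbawzfus" (len 10), cursors c1@3 c2@7, authorship ..1...2...
After op 2 (delete): buffer="ibbawfus" (len 8), cursors c1@2 c2@5, authorship ........
After op 3 (insert('r')): buffer="ibrbawrfus" (len 10), cursors c1@3 c2@7, authorship ..1...2...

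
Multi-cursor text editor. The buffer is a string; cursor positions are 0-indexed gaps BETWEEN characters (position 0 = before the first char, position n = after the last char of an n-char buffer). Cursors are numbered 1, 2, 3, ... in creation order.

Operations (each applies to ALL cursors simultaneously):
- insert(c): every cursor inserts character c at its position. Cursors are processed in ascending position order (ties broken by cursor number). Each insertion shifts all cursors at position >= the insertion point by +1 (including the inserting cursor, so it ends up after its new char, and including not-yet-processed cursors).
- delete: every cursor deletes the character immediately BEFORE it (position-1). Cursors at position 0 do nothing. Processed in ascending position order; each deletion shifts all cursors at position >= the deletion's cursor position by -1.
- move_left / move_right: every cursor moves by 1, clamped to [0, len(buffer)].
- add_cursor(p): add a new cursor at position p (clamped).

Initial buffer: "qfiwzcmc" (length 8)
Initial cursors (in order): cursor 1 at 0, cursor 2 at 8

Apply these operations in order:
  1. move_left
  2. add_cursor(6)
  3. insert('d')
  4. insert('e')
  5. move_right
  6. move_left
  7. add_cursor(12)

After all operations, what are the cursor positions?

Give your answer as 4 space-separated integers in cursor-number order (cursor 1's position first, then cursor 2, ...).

Answer: 2 13 10 12

Derivation:
After op 1 (move_left): buffer="qfiwzcmc" (len 8), cursors c1@0 c2@7, authorship ........
After op 2 (add_cursor(6)): buffer="qfiwzcmc" (len 8), cursors c1@0 c3@6 c2@7, authorship ........
After op 3 (insert('d')): buffer="dqfiwzcdmdc" (len 11), cursors c1@1 c3@8 c2@10, authorship 1......3.2.
After op 4 (insert('e')): buffer="deqfiwzcdemdec" (len 14), cursors c1@2 c3@10 c2@13, authorship 11......33.22.
After op 5 (move_right): buffer="deqfiwzcdemdec" (len 14), cursors c1@3 c3@11 c2@14, authorship 11......33.22.
After op 6 (move_left): buffer="deqfiwzcdemdec" (len 14), cursors c1@2 c3@10 c2@13, authorship 11......33.22.
After op 7 (add_cursor(12)): buffer="deqfiwzcdemdec" (len 14), cursors c1@2 c3@10 c4@12 c2@13, authorship 11......33.22.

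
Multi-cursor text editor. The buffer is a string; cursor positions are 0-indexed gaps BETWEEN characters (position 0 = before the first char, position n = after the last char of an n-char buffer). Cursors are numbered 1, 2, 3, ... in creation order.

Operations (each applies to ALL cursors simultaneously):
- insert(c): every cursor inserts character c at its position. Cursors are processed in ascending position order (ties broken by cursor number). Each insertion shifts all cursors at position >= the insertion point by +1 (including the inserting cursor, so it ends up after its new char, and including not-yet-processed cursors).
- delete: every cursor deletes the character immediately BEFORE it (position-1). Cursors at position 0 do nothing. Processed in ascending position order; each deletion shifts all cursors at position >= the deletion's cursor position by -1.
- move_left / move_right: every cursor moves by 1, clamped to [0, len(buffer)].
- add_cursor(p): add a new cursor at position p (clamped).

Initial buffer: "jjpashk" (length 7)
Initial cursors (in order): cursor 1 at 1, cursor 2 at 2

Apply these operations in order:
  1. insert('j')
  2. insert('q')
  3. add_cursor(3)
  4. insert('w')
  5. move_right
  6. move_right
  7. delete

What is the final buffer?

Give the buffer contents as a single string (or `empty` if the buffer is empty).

Answer: jjqwwqwpshk

Derivation:
After op 1 (insert('j')): buffer="jjjjpashk" (len 9), cursors c1@2 c2@4, authorship .1.2.....
After op 2 (insert('q')): buffer="jjqjjqpashk" (len 11), cursors c1@3 c2@6, authorship .11.22.....
After op 3 (add_cursor(3)): buffer="jjqjjqpashk" (len 11), cursors c1@3 c3@3 c2@6, authorship .11.22.....
After op 4 (insert('w')): buffer="jjqwwjjqwpashk" (len 14), cursors c1@5 c3@5 c2@9, authorship .1113.222.....
After op 5 (move_right): buffer="jjqwwjjqwpashk" (len 14), cursors c1@6 c3@6 c2@10, authorship .1113.222.....
After op 6 (move_right): buffer="jjqwwjjqwpashk" (len 14), cursors c1@7 c3@7 c2@11, authorship .1113.222.....
After op 7 (delete): buffer="jjqwwqwpshk" (len 11), cursors c1@5 c3@5 c2@8, authorship .111322....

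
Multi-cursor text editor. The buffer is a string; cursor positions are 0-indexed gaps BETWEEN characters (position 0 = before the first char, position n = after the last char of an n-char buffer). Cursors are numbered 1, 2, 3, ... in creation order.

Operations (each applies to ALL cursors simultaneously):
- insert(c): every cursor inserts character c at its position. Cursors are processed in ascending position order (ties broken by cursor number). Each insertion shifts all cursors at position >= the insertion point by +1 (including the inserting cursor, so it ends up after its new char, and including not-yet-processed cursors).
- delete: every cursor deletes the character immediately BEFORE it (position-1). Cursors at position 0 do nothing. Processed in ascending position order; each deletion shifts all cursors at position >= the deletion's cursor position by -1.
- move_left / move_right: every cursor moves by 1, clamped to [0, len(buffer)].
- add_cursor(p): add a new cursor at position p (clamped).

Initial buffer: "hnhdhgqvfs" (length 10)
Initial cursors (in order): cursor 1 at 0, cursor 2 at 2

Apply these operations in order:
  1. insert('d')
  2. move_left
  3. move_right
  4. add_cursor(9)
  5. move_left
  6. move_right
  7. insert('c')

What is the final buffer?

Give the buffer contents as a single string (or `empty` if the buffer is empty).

Answer: dchndchdhgqcvfs

Derivation:
After op 1 (insert('d')): buffer="dhndhdhgqvfs" (len 12), cursors c1@1 c2@4, authorship 1..2........
After op 2 (move_left): buffer="dhndhdhgqvfs" (len 12), cursors c1@0 c2@3, authorship 1..2........
After op 3 (move_right): buffer="dhndhdhgqvfs" (len 12), cursors c1@1 c2@4, authorship 1..2........
After op 4 (add_cursor(9)): buffer="dhndhdhgqvfs" (len 12), cursors c1@1 c2@4 c3@9, authorship 1..2........
After op 5 (move_left): buffer="dhndhdhgqvfs" (len 12), cursors c1@0 c2@3 c3@8, authorship 1..2........
After op 6 (move_right): buffer="dhndhdhgqvfs" (len 12), cursors c1@1 c2@4 c3@9, authorship 1..2........
After op 7 (insert('c')): buffer="dchndchdhgqcvfs" (len 15), cursors c1@2 c2@6 c3@12, authorship 11..22.....3...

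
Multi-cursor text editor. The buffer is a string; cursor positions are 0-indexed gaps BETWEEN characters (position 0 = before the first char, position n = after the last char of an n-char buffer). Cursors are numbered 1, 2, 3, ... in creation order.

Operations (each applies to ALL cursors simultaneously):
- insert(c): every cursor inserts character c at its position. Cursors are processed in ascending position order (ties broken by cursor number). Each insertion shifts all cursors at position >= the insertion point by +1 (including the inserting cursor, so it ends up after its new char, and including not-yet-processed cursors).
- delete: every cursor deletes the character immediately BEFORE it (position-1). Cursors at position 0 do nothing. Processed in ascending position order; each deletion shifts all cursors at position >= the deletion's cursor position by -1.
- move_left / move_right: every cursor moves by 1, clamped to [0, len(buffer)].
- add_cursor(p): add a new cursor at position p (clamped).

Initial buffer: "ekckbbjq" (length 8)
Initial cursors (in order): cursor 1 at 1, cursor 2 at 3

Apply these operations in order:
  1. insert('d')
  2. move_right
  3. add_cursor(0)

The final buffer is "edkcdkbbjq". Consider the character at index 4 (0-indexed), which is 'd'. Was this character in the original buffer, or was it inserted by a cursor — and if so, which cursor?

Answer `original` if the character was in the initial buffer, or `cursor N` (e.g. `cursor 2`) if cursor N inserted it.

Answer: cursor 2

Derivation:
After op 1 (insert('d')): buffer="edkcdkbbjq" (len 10), cursors c1@2 c2@5, authorship .1..2.....
After op 2 (move_right): buffer="edkcdkbbjq" (len 10), cursors c1@3 c2@6, authorship .1..2.....
After op 3 (add_cursor(0)): buffer="edkcdkbbjq" (len 10), cursors c3@0 c1@3 c2@6, authorship .1..2.....
Authorship (.=original, N=cursor N): . 1 . . 2 . . . . .
Index 4: author = 2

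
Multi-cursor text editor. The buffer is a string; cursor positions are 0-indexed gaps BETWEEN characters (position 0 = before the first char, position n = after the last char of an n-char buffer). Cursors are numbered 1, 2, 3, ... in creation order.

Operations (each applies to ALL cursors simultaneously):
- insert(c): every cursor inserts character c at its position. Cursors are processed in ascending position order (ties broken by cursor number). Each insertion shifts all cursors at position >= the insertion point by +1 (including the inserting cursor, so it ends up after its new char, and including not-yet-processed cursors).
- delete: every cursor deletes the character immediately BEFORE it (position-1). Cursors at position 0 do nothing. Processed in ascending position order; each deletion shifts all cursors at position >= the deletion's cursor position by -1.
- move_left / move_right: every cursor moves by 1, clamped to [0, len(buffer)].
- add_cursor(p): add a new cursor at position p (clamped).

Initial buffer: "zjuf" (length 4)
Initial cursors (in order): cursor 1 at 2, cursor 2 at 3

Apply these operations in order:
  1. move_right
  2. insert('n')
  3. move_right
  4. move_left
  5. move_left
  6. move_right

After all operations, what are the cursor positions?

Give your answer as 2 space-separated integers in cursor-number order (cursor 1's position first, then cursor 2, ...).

After op 1 (move_right): buffer="zjuf" (len 4), cursors c1@3 c2@4, authorship ....
After op 2 (insert('n')): buffer="zjunfn" (len 6), cursors c1@4 c2@6, authorship ...1.2
After op 3 (move_right): buffer="zjunfn" (len 6), cursors c1@5 c2@6, authorship ...1.2
After op 4 (move_left): buffer="zjunfn" (len 6), cursors c1@4 c2@5, authorship ...1.2
After op 5 (move_left): buffer="zjunfn" (len 6), cursors c1@3 c2@4, authorship ...1.2
After op 6 (move_right): buffer="zjunfn" (len 6), cursors c1@4 c2@5, authorship ...1.2

Answer: 4 5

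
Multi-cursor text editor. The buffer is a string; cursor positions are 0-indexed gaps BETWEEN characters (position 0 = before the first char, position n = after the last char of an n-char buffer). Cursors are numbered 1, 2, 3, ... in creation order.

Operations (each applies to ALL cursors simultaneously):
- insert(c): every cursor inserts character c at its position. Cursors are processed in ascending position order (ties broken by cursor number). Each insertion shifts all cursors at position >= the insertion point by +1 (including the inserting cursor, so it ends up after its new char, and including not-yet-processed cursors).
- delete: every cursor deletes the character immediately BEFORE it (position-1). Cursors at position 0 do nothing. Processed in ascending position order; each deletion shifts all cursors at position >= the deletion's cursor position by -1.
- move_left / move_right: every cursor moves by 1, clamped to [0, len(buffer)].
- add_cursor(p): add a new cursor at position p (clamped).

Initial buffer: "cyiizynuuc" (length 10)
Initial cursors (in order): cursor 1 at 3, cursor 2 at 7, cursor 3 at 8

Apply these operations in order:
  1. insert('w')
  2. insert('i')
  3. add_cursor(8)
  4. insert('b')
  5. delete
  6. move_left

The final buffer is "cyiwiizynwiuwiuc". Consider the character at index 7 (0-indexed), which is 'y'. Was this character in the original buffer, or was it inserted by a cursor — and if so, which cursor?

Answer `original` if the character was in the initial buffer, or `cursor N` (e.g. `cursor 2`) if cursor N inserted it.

After op 1 (insert('w')): buffer="cyiwizynwuwuc" (len 13), cursors c1@4 c2@9 c3@11, authorship ...1....2.3..
After op 2 (insert('i')): buffer="cyiwiizynwiuwiuc" (len 16), cursors c1@5 c2@11 c3@14, authorship ...11....22.33..
After op 3 (add_cursor(8)): buffer="cyiwiizynwiuwiuc" (len 16), cursors c1@5 c4@8 c2@11 c3@14, authorship ...11....22.33..
After op 4 (insert('b')): buffer="cyiwibizybnwibuwibuc" (len 20), cursors c1@6 c4@10 c2@14 c3@18, authorship ...111...4.222.333..
After op 5 (delete): buffer="cyiwiizynwiuwiuc" (len 16), cursors c1@5 c4@8 c2@11 c3@14, authorship ...11....22.33..
After op 6 (move_left): buffer="cyiwiizynwiuwiuc" (len 16), cursors c1@4 c4@7 c2@10 c3@13, authorship ...11....22.33..
Authorship (.=original, N=cursor N): . . . 1 1 . . . . 2 2 . 3 3 . .
Index 7: author = original

Answer: original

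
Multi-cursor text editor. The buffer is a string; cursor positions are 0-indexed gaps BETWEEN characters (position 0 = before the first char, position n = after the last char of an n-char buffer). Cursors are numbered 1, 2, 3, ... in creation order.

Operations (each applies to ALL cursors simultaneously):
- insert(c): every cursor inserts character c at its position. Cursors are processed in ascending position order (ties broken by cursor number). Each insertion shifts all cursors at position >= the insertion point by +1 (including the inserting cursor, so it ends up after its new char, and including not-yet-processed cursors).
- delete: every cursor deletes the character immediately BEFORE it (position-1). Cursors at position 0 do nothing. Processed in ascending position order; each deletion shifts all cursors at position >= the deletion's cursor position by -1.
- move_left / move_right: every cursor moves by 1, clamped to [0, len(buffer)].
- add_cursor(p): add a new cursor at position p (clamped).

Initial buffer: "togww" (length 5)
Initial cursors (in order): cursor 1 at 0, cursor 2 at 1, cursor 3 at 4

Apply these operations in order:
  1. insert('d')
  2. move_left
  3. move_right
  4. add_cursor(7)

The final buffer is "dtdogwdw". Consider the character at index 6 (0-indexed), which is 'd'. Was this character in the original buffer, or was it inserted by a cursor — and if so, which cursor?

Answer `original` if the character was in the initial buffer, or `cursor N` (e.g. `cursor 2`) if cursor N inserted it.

Answer: cursor 3

Derivation:
After op 1 (insert('d')): buffer="dtdogwdw" (len 8), cursors c1@1 c2@3 c3@7, authorship 1.2...3.
After op 2 (move_left): buffer="dtdogwdw" (len 8), cursors c1@0 c2@2 c3@6, authorship 1.2...3.
After op 3 (move_right): buffer="dtdogwdw" (len 8), cursors c1@1 c2@3 c3@7, authorship 1.2...3.
After op 4 (add_cursor(7)): buffer="dtdogwdw" (len 8), cursors c1@1 c2@3 c3@7 c4@7, authorship 1.2...3.
Authorship (.=original, N=cursor N): 1 . 2 . . . 3 .
Index 6: author = 3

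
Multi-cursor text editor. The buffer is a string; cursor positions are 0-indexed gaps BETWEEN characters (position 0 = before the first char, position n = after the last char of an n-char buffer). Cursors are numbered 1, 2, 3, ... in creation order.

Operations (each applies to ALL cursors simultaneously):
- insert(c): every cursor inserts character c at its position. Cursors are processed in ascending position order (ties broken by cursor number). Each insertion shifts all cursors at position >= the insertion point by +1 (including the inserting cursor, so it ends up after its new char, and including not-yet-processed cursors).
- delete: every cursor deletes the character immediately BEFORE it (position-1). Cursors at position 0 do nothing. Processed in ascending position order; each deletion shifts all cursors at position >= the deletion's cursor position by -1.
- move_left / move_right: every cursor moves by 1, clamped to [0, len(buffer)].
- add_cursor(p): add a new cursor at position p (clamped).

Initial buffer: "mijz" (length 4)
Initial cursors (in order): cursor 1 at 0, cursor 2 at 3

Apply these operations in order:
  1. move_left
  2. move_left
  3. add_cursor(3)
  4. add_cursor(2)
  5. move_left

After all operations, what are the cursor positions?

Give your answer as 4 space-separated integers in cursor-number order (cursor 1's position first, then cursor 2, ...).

Answer: 0 0 2 1

Derivation:
After op 1 (move_left): buffer="mijz" (len 4), cursors c1@0 c2@2, authorship ....
After op 2 (move_left): buffer="mijz" (len 4), cursors c1@0 c2@1, authorship ....
After op 3 (add_cursor(3)): buffer="mijz" (len 4), cursors c1@0 c2@1 c3@3, authorship ....
After op 4 (add_cursor(2)): buffer="mijz" (len 4), cursors c1@0 c2@1 c4@2 c3@3, authorship ....
After op 5 (move_left): buffer="mijz" (len 4), cursors c1@0 c2@0 c4@1 c3@2, authorship ....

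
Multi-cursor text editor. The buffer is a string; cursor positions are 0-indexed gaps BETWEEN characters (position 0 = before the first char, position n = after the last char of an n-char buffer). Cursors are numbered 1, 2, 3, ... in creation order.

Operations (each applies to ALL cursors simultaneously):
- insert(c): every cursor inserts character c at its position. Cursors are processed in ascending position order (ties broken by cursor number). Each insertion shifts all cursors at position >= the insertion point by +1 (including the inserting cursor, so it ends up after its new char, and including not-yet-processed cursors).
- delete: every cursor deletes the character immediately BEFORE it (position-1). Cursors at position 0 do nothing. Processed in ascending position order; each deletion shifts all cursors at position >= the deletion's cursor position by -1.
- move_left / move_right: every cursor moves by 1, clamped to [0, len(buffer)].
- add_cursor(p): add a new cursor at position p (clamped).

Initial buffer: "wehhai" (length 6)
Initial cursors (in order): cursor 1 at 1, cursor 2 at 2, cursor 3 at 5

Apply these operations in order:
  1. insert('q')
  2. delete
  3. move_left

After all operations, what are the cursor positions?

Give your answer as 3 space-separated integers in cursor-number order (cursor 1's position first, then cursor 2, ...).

After op 1 (insert('q')): buffer="wqeqhhaqi" (len 9), cursors c1@2 c2@4 c3@8, authorship .1.2...3.
After op 2 (delete): buffer="wehhai" (len 6), cursors c1@1 c2@2 c3@5, authorship ......
After op 3 (move_left): buffer="wehhai" (len 6), cursors c1@0 c2@1 c3@4, authorship ......

Answer: 0 1 4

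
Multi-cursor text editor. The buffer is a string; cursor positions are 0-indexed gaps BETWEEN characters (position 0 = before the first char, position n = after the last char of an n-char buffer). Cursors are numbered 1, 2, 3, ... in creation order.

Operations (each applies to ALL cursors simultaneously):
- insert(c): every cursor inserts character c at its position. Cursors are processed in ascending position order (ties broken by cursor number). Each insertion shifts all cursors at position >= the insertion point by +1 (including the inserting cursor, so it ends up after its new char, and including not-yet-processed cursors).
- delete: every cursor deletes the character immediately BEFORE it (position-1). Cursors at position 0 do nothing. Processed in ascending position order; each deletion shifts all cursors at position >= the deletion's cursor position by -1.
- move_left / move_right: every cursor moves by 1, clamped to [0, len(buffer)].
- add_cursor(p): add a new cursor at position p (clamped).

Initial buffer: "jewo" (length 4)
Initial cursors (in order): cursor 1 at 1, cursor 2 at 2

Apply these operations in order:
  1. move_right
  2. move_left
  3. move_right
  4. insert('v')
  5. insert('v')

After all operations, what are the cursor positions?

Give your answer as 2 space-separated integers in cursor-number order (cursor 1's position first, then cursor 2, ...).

After op 1 (move_right): buffer="jewo" (len 4), cursors c1@2 c2@3, authorship ....
After op 2 (move_left): buffer="jewo" (len 4), cursors c1@1 c2@2, authorship ....
After op 3 (move_right): buffer="jewo" (len 4), cursors c1@2 c2@3, authorship ....
After op 4 (insert('v')): buffer="jevwvo" (len 6), cursors c1@3 c2@5, authorship ..1.2.
After op 5 (insert('v')): buffer="jevvwvvo" (len 8), cursors c1@4 c2@7, authorship ..11.22.

Answer: 4 7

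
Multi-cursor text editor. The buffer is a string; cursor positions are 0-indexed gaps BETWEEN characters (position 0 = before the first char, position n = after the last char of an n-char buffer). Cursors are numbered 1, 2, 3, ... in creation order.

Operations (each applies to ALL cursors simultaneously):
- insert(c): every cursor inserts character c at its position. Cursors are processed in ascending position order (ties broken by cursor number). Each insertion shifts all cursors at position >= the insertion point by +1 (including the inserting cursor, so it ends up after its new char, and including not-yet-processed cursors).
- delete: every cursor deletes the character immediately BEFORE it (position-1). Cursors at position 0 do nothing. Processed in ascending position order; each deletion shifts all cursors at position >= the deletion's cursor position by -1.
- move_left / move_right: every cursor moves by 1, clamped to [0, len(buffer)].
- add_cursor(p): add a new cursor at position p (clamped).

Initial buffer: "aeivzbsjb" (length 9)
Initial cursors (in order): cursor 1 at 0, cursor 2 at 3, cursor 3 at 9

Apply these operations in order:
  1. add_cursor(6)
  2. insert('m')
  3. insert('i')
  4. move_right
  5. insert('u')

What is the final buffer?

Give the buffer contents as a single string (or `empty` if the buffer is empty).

After op 1 (add_cursor(6)): buffer="aeivzbsjb" (len 9), cursors c1@0 c2@3 c4@6 c3@9, authorship .........
After op 2 (insert('m')): buffer="maeimvzbmsjbm" (len 13), cursors c1@1 c2@5 c4@9 c3@13, authorship 1...2...4...3
After op 3 (insert('i')): buffer="miaeimivzbmisjbmi" (len 17), cursors c1@2 c2@7 c4@12 c3@17, authorship 11...22...44...33
After op 4 (move_right): buffer="miaeimivzbmisjbmi" (len 17), cursors c1@3 c2@8 c4@13 c3@17, authorship 11...22...44...33
After op 5 (insert('u')): buffer="miaueimivuzbmisujbmiu" (len 21), cursors c1@4 c2@10 c4@16 c3@21, authorship 11.1..22.2..44.4..333

Answer: miaueimivuzbmisujbmiu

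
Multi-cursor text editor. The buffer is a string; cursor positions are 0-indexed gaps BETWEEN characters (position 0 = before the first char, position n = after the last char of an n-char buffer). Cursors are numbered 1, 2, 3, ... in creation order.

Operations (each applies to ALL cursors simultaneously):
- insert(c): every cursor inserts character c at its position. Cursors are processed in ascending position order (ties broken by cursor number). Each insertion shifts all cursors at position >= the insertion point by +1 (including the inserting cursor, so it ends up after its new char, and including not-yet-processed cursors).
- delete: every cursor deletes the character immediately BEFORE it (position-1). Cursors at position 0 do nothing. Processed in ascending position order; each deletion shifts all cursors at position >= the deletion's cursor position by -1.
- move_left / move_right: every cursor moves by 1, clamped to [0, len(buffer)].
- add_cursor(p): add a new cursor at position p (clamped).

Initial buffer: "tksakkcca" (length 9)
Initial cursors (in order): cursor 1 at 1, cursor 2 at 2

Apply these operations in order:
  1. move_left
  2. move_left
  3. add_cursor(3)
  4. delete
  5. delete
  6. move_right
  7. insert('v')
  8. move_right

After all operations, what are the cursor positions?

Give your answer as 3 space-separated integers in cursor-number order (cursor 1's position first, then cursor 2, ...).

Answer: 4 4 6

Derivation:
After op 1 (move_left): buffer="tksakkcca" (len 9), cursors c1@0 c2@1, authorship .........
After op 2 (move_left): buffer="tksakkcca" (len 9), cursors c1@0 c2@0, authorship .........
After op 3 (add_cursor(3)): buffer="tksakkcca" (len 9), cursors c1@0 c2@0 c3@3, authorship .........
After op 4 (delete): buffer="tkakkcca" (len 8), cursors c1@0 c2@0 c3@2, authorship ........
After op 5 (delete): buffer="takkcca" (len 7), cursors c1@0 c2@0 c3@1, authorship .......
After op 6 (move_right): buffer="takkcca" (len 7), cursors c1@1 c2@1 c3@2, authorship .......
After op 7 (insert('v')): buffer="tvvavkkcca" (len 10), cursors c1@3 c2@3 c3@5, authorship .12.3.....
After op 8 (move_right): buffer="tvvavkkcca" (len 10), cursors c1@4 c2@4 c3@6, authorship .12.3.....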